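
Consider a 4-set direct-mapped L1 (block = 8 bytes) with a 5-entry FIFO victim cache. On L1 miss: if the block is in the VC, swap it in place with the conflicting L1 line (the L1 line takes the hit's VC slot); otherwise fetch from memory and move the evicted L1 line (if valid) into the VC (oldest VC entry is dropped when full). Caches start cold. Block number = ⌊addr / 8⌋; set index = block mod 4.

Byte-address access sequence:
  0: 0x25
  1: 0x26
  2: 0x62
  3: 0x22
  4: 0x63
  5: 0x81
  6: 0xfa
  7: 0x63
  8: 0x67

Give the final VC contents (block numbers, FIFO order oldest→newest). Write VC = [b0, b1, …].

0: 0x25 (blk 4, set 0) → MISS  vc=[]
1: 0x26 (blk 4, set 0) → L1-HIT  vc=[]
2: 0x62 (blk 12, set 0) → MISS  vc=[4]
3: 0x22 (blk 4, set 0) → VC-HIT  vc=[12]
4: 0x63 (blk 12, set 0) → VC-HIT  vc=[4]
5: 0x81 (blk 16, set 0) → MISS  vc=[4, 12]
6: 0xfa (blk 31, set 3) → MISS  vc=[4, 12]
7: 0x63 (blk 12, set 0) → VC-HIT  vc=[4, 16]
8: 0x67 (blk 12, set 0) → L1-HIT  vc=[4, 16]

VC = [4, 16]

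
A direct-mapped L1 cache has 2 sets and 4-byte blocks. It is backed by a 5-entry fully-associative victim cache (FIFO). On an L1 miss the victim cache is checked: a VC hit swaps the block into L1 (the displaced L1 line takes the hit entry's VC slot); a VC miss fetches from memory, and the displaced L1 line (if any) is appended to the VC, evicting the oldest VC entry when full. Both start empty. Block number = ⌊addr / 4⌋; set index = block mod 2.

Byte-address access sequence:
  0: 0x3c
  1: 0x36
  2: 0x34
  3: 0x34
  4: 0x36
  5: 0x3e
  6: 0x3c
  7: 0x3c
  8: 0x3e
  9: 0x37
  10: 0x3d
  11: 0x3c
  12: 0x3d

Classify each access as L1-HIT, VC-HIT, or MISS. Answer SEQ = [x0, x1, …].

  [0] addr=0x3c blk=15 s=1: MISS | VC []
  [1] addr=0x36 blk=13 s=1: MISS | VC [15]
  [2] addr=0x34 blk=13 s=1: L1-HIT | VC [15]
  [3] addr=0x34 blk=13 s=1: L1-HIT | VC [15]
  [4] addr=0x36 blk=13 s=1: L1-HIT | VC [15]
  [5] addr=0x3e blk=15 s=1: VC-HIT | VC [13]
  [6] addr=0x3c blk=15 s=1: L1-HIT | VC [13]
  [7] addr=0x3c blk=15 s=1: L1-HIT | VC [13]
  [8] addr=0x3e blk=15 s=1: L1-HIT | VC [13]
  [9] addr=0x37 blk=13 s=1: VC-HIT | VC [15]
  [10] addr=0x3d blk=15 s=1: VC-HIT | VC [13]
  [11] addr=0x3c blk=15 s=1: L1-HIT | VC [13]
  [12] addr=0x3d blk=15 s=1: L1-HIT | VC [13]

SEQ = [MISS, MISS, L1-HIT, L1-HIT, L1-HIT, VC-HIT, L1-HIT, L1-HIT, L1-HIT, VC-HIT, VC-HIT, L1-HIT, L1-HIT]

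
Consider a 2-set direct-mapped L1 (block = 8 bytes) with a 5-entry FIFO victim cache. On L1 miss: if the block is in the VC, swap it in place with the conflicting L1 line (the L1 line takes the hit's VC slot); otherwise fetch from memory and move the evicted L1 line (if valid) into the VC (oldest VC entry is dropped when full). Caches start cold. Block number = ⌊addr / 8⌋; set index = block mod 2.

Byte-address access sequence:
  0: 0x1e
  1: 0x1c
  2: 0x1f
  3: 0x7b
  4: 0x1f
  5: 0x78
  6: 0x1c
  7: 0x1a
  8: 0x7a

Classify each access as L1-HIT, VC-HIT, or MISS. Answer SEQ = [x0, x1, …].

SEQ = [MISS, L1-HIT, L1-HIT, MISS, VC-HIT, VC-HIT, VC-HIT, L1-HIT, VC-HIT]

  [0] addr=0x1e blk=3 s=1: MISS | VC []
  [1] addr=0x1c blk=3 s=1: L1-HIT | VC []
  [2] addr=0x1f blk=3 s=1: L1-HIT | VC []
  [3] addr=0x7b blk=15 s=1: MISS | VC [3]
  [4] addr=0x1f blk=3 s=1: VC-HIT | VC [15]
  [5] addr=0x78 blk=15 s=1: VC-HIT | VC [3]
  [6] addr=0x1c blk=3 s=1: VC-HIT | VC [15]
  [7] addr=0x1a blk=3 s=1: L1-HIT | VC [15]
  [8] addr=0x7a blk=15 s=1: VC-HIT | VC [3]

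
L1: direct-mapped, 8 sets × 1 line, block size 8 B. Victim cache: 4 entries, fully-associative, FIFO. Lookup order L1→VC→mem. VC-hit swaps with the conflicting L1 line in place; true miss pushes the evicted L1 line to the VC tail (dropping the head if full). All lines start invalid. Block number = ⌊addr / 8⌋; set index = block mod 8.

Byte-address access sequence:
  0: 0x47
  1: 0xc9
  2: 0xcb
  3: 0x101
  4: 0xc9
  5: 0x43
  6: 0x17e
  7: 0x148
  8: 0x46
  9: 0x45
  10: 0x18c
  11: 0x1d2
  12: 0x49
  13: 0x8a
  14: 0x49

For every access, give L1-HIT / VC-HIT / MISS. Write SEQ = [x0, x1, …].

  [0] addr=0x47 blk=8 s=0: MISS | VC []
  [1] addr=0xc9 blk=25 s=1: MISS | VC []
  [2] addr=0xcb blk=25 s=1: L1-HIT | VC []
  [3] addr=0x101 blk=32 s=0: MISS | VC [8]
  [4] addr=0xc9 blk=25 s=1: L1-HIT | VC [8]
  [5] addr=0x43 blk=8 s=0: VC-HIT | VC [32]
  [6] addr=0x17e blk=47 s=7: MISS | VC [32]
  [7] addr=0x148 blk=41 s=1: MISS | VC [32, 25]
  [8] addr=0x46 blk=8 s=0: L1-HIT | VC [32, 25]
  [9] addr=0x45 blk=8 s=0: L1-HIT | VC [32, 25]
  [10] addr=0x18c blk=49 s=1: MISS | VC [32, 25, 41]
  [11] addr=0x1d2 blk=58 s=2: MISS | VC [32, 25, 41]
  [12] addr=0x49 blk=9 s=1: MISS | VC [32, 25, 41, 49]
  [13] addr=0x8a blk=17 s=1: MISS | VC [25, 41, 49, 9]
  [14] addr=0x49 blk=9 s=1: VC-HIT | VC [25, 41, 49, 17]

SEQ = [MISS, MISS, L1-HIT, MISS, L1-HIT, VC-HIT, MISS, MISS, L1-HIT, L1-HIT, MISS, MISS, MISS, MISS, VC-HIT]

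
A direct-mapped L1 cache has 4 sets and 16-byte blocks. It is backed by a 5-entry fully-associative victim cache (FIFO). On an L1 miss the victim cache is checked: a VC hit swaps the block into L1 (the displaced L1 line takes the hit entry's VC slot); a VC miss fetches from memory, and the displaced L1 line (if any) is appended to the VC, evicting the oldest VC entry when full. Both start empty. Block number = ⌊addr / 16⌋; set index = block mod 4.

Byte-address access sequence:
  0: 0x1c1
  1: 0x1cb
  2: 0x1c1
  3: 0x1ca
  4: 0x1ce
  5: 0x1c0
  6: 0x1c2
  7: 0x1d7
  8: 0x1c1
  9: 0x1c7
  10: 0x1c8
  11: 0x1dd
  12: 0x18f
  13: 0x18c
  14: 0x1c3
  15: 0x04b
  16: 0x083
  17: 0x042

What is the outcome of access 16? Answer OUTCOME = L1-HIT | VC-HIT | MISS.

OUTCOME = MISS

#0 0x1c1→b28/s0 MISS; vc=[]
#1 0x1cb→b28/s0 L1-HIT; vc=[]
#2 0x1c1→b28/s0 L1-HIT; vc=[]
#3 0x1ca→b28/s0 L1-HIT; vc=[]
#4 0x1ce→b28/s0 L1-HIT; vc=[]
#5 0x1c0→b28/s0 L1-HIT; vc=[]
#6 0x1c2→b28/s0 L1-HIT; vc=[]
#7 0x1d7→b29/s1 MISS; vc=[]
#8 0x1c1→b28/s0 L1-HIT; vc=[]
#9 0x1c7→b28/s0 L1-HIT; vc=[]
#10 0x1c8→b28/s0 L1-HIT; vc=[]
#11 0x1dd→b29/s1 L1-HIT; vc=[]
#12 0x18f→b24/s0 MISS; vc=[28]
#13 0x18c→b24/s0 L1-HIT; vc=[28]
#14 0x1c3→b28/s0 VC-HIT; vc=[24]
#15 0x4b→b4/s0 MISS; vc=[24,28]
#16 0x83→b8/s0 MISS; vc=[24,28,4]
#17 0x42→b4/s0 VC-HIT; vc=[24,28,8]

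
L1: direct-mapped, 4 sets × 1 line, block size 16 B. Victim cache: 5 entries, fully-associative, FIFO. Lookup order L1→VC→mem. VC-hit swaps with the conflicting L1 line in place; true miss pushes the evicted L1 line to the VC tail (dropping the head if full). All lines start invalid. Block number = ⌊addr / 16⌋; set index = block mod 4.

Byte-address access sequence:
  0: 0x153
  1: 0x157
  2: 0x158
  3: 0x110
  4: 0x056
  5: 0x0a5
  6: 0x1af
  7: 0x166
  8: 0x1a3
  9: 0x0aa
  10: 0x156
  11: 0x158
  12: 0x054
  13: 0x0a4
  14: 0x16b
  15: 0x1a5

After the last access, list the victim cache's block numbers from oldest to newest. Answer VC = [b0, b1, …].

VC = [21, 17, 22, 10]

0: 0x153 (blk 21, set 1) → MISS  vc=[]
1: 0x157 (blk 21, set 1) → L1-HIT  vc=[]
2: 0x158 (blk 21, set 1) → L1-HIT  vc=[]
3: 0x110 (blk 17, set 1) → MISS  vc=[21]
4: 0x56 (blk 5, set 1) → MISS  vc=[21, 17]
5: 0xa5 (blk 10, set 2) → MISS  vc=[21, 17]
6: 0x1af (blk 26, set 2) → MISS  vc=[21, 17, 10]
7: 0x166 (blk 22, set 2) → MISS  vc=[21, 17, 10, 26]
8: 0x1a3 (blk 26, set 2) → VC-HIT  vc=[21, 17, 10, 22]
9: 0xaa (blk 10, set 2) → VC-HIT  vc=[21, 17, 26, 22]
10: 0x156 (blk 21, set 1) → VC-HIT  vc=[5, 17, 26, 22]
11: 0x158 (blk 21, set 1) → L1-HIT  vc=[5, 17, 26, 22]
12: 0x54 (blk 5, set 1) → VC-HIT  vc=[21, 17, 26, 22]
13: 0xa4 (blk 10, set 2) → L1-HIT  vc=[21, 17, 26, 22]
14: 0x16b (blk 22, set 2) → VC-HIT  vc=[21, 17, 26, 10]
15: 0x1a5 (blk 26, set 2) → VC-HIT  vc=[21, 17, 22, 10]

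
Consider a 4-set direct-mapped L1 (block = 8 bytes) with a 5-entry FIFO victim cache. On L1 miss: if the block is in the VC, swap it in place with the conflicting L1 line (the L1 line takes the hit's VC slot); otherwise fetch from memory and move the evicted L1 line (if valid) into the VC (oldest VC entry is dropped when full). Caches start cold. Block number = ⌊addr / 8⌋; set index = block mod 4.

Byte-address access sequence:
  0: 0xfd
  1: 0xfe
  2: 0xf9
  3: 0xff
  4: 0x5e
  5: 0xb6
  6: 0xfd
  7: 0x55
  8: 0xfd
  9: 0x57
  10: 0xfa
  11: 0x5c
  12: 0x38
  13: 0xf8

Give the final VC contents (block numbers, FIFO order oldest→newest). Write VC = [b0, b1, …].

VC = [7, 22, 11]

#0 0xfd→b31/s3 MISS; vc=[]
#1 0xfe→b31/s3 L1-HIT; vc=[]
#2 0xf9→b31/s3 L1-HIT; vc=[]
#3 0xff→b31/s3 L1-HIT; vc=[]
#4 0x5e→b11/s3 MISS; vc=[31]
#5 0xb6→b22/s2 MISS; vc=[31]
#6 0xfd→b31/s3 VC-HIT; vc=[11]
#7 0x55→b10/s2 MISS; vc=[11,22]
#8 0xfd→b31/s3 L1-HIT; vc=[11,22]
#9 0x57→b10/s2 L1-HIT; vc=[11,22]
#10 0xfa→b31/s3 L1-HIT; vc=[11,22]
#11 0x5c→b11/s3 VC-HIT; vc=[31,22]
#12 0x38→b7/s3 MISS; vc=[31,22,11]
#13 0xf8→b31/s3 VC-HIT; vc=[7,22,11]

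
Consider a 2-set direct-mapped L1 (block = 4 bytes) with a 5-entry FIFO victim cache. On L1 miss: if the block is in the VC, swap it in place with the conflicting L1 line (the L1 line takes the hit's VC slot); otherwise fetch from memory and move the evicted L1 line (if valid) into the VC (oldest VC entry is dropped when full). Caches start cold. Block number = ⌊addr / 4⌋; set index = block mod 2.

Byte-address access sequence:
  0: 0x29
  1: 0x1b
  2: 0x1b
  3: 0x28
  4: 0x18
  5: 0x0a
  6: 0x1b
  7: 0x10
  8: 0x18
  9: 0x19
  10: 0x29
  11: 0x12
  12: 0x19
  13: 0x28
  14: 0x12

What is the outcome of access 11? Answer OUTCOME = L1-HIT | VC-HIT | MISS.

OUTCOME = VC-HIT

  [0] addr=0x29 blk=10 s=0: MISS | VC []
  [1] addr=0x1b blk=6 s=0: MISS | VC [10]
  [2] addr=0x1b blk=6 s=0: L1-HIT | VC [10]
  [3] addr=0x28 blk=10 s=0: VC-HIT | VC [6]
  [4] addr=0x18 blk=6 s=0: VC-HIT | VC [10]
  [5] addr=0xa blk=2 s=0: MISS | VC [10, 6]
  [6] addr=0x1b blk=6 s=0: VC-HIT | VC [10, 2]
  [7] addr=0x10 blk=4 s=0: MISS | VC [10, 2, 6]
  [8] addr=0x18 blk=6 s=0: VC-HIT | VC [10, 2, 4]
  [9] addr=0x19 blk=6 s=0: L1-HIT | VC [10, 2, 4]
  [10] addr=0x29 blk=10 s=0: VC-HIT | VC [6, 2, 4]
  [11] addr=0x12 blk=4 s=0: VC-HIT | VC [6, 2, 10]
  [12] addr=0x19 blk=6 s=0: VC-HIT | VC [4, 2, 10]
  [13] addr=0x28 blk=10 s=0: VC-HIT | VC [4, 2, 6]
  [14] addr=0x12 blk=4 s=0: VC-HIT | VC [10, 2, 6]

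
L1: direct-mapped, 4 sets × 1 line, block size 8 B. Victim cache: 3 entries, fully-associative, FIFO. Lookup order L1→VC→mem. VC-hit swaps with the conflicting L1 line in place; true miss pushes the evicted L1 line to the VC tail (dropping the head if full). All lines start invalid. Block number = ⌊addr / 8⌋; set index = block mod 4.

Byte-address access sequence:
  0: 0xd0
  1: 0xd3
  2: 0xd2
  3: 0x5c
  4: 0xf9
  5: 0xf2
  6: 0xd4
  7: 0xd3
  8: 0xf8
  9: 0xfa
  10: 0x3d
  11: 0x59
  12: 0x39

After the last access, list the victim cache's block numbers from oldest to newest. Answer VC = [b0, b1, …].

#0 0xd0→b26/s2 MISS; vc=[]
#1 0xd3→b26/s2 L1-HIT; vc=[]
#2 0xd2→b26/s2 L1-HIT; vc=[]
#3 0x5c→b11/s3 MISS; vc=[]
#4 0xf9→b31/s3 MISS; vc=[11]
#5 0xf2→b30/s2 MISS; vc=[11,26]
#6 0xd4→b26/s2 VC-HIT; vc=[11,30]
#7 0xd3→b26/s2 L1-HIT; vc=[11,30]
#8 0xf8→b31/s3 L1-HIT; vc=[11,30]
#9 0xfa→b31/s3 L1-HIT; vc=[11,30]
#10 0x3d→b7/s3 MISS; vc=[11,30,31]
#11 0x59→b11/s3 VC-HIT; vc=[7,30,31]
#12 0x39→b7/s3 VC-HIT; vc=[11,30,31]

VC = [11, 30, 31]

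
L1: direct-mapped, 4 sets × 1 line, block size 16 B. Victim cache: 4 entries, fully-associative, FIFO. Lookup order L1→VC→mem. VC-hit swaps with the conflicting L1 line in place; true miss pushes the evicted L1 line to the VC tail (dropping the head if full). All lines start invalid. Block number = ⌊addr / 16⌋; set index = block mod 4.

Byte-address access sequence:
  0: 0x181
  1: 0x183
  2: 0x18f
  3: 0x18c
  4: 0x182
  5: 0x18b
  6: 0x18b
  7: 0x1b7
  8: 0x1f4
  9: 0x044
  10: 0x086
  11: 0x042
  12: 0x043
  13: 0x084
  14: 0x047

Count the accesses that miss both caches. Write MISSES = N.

MISSES = 5

  [0] addr=0x181 blk=24 s=0: MISS | VC []
  [1] addr=0x183 blk=24 s=0: L1-HIT | VC []
  [2] addr=0x18f blk=24 s=0: L1-HIT | VC []
  [3] addr=0x18c blk=24 s=0: L1-HIT | VC []
  [4] addr=0x182 blk=24 s=0: L1-HIT | VC []
  [5] addr=0x18b blk=24 s=0: L1-HIT | VC []
  [6] addr=0x18b blk=24 s=0: L1-HIT | VC []
  [7] addr=0x1b7 blk=27 s=3: MISS | VC []
  [8] addr=0x1f4 blk=31 s=3: MISS | VC [27]
  [9] addr=0x44 blk=4 s=0: MISS | VC [27, 24]
  [10] addr=0x86 blk=8 s=0: MISS | VC [27, 24, 4]
  [11] addr=0x42 blk=4 s=0: VC-HIT | VC [27, 24, 8]
  [12] addr=0x43 blk=4 s=0: L1-HIT | VC [27, 24, 8]
  [13] addr=0x84 blk=8 s=0: VC-HIT | VC [27, 24, 4]
  [14] addr=0x47 blk=4 s=0: VC-HIT | VC [27, 24, 8]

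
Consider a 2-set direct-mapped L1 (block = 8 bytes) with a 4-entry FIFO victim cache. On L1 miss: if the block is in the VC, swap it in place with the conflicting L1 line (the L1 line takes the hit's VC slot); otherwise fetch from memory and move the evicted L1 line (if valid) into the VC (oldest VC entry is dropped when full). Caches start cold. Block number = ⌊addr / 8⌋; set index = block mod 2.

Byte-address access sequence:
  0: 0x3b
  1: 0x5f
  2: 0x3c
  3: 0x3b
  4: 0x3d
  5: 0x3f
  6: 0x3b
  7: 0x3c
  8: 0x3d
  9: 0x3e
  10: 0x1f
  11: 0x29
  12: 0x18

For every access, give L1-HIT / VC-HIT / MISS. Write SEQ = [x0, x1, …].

SEQ = [MISS, MISS, VC-HIT, L1-HIT, L1-HIT, L1-HIT, L1-HIT, L1-HIT, L1-HIT, L1-HIT, MISS, MISS, VC-HIT]

  [0] addr=0x3b blk=7 s=1: MISS | VC []
  [1] addr=0x5f blk=11 s=1: MISS | VC [7]
  [2] addr=0x3c blk=7 s=1: VC-HIT | VC [11]
  [3] addr=0x3b blk=7 s=1: L1-HIT | VC [11]
  [4] addr=0x3d blk=7 s=1: L1-HIT | VC [11]
  [5] addr=0x3f blk=7 s=1: L1-HIT | VC [11]
  [6] addr=0x3b blk=7 s=1: L1-HIT | VC [11]
  [7] addr=0x3c blk=7 s=1: L1-HIT | VC [11]
  [8] addr=0x3d blk=7 s=1: L1-HIT | VC [11]
  [9] addr=0x3e blk=7 s=1: L1-HIT | VC [11]
  [10] addr=0x1f blk=3 s=1: MISS | VC [11, 7]
  [11] addr=0x29 blk=5 s=1: MISS | VC [11, 7, 3]
  [12] addr=0x18 blk=3 s=1: VC-HIT | VC [11, 7, 5]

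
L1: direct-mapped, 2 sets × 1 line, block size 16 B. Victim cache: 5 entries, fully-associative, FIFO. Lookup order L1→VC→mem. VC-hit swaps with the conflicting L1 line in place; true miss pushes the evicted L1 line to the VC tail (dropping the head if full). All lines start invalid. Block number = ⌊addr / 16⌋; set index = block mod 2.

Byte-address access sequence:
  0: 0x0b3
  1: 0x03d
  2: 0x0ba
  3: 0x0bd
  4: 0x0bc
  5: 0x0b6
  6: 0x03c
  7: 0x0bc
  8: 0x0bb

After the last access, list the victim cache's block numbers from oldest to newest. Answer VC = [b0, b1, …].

VC = [3]

  [0] addr=0xb3 blk=11 s=1: MISS | VC []
  [1] addr=0x3d blk=3 s=1: MISS | VC [11]
  [2] addr=0xba blk=11 s=1: VC-HIT | VC [3]
  [3] addr=0xbd blk=11 s=1: L1-HIT | VC [3]
  [4] addr=0xbc blk=11 s=1: L1-HIT | VC [3]
  [5] addr=0xb6 blk=11 s=1: L1-HIT | VC [3]
  [6] addr=0x3c blk=3 s=1: VC-HIT | VC [11]
  [7] addr=0xbc blk=11 s=1: VC-HIT | VC [3]
  [8] addr=0xbb blk=11 s=1: L1-HIT | VC [3]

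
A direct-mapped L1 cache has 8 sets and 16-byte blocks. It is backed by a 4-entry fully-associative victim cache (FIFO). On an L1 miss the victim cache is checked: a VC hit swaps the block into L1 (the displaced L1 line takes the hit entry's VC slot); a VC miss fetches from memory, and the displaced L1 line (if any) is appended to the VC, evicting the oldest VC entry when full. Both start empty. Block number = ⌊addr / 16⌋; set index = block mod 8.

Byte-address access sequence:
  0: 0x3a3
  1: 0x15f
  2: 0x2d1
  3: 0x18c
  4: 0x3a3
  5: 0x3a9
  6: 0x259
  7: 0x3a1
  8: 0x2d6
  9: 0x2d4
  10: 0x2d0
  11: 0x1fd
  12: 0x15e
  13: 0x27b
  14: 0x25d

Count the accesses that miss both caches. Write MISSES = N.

  [0] addr=0x3a3 blk=58 s=2: MISS | VC []
  [1] addr=0x15f blk=21 s=5: MISS | VC []
  [2] addr=0x2d1 blk=45 s=5: MISS | VC [21]
  [3] addr=0x18c blk=24 s=0: MISS | VC [21]
  [4] addr=0x3a3 blk=58 s=2: L1-HIT | VC [21]
  [5] addr=0x3a9 blk=58 s=2: L1-HIT | VC [21]
  [6] addr=0x259 blk=37 s=5: MISS | VC [21, 45]
  [7] addr=0x3a1 blk=58 s=2: L1-HIT | VC [21, 45]
  [8] addr=0x2d6 blk=45 s=5: VC-HIT | VC [21, 37]
  [9] addr=0x2d4 blk=45 s=5: L1-HIT | VC [21, 37]
  [10] addr=0x2d0 blk=45 s=5: L1-HIT | VC [21, 37]
  [11] addr=0x1fd blk=31 s=7: MISS | VC [21, 37]
  [12] addr=0x15e blk=21 s=5: VC-HIT | VC [45, 37]
  [13] addr=0x27b blk=39 s=7: MISS | VC [45, 37, 31]
  [14] addr=0x25d blk=37 s=5: VC-HIT | VC [45, 21, 31]

MISSES = 7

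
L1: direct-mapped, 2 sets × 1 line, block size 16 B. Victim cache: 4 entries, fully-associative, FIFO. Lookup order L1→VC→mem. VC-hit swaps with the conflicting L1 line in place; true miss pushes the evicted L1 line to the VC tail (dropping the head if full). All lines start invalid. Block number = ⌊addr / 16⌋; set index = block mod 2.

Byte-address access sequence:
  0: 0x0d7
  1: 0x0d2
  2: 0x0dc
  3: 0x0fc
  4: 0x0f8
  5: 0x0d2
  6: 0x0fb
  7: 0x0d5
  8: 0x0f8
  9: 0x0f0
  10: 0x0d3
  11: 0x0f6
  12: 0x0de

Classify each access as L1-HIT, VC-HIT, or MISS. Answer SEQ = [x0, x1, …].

SEQ = [MISS, L1-HIT, L1-HIT, MISS, L1-HIT, VC-HIT, VC-HIT, VC-HIT, VC-HIT, L1-HIT, VC-HIT, VC-HIT, VC-HIT]

  [0] addr=0xd7 blk=13 s=1: MISS | VC []
  [1] addr=0xd2 blk=13 s=1: L1-HIT | VC []
  [2] addr=0xdc blk=13 s=1: L1-HIT | VC []
  [3] addr=0xfc blk=15 s=1: MISS | VC [13]
  [4] addr=0xf8 blk=15 s=1: L1-HIT | VC [13]
  [5] addr=0xd2 blk=13 s=1: VC-HIT | VC [15]
  [6] addr=0xfb blk=15 s=1: VC-HIT | VC [13]
  [7] addr=0xd5 blk=13 s=1: VC-HIT | VC [15]
  [8] addr=0xf8 blk=15 s=1: VC-HIT | VC [13]
  [9] addr=0xf0 blk=15 s=1: L1-HIT | VC [13]
  [10] addr=0xd3 blk=13 s=1: VC-HIT | VC [15]
  [11] addr=0xf6 blk=15 s=1: VC-HIT | VC [13]
  [12] addr=0xde blk=13 s=1: VC-HIT | VC [15]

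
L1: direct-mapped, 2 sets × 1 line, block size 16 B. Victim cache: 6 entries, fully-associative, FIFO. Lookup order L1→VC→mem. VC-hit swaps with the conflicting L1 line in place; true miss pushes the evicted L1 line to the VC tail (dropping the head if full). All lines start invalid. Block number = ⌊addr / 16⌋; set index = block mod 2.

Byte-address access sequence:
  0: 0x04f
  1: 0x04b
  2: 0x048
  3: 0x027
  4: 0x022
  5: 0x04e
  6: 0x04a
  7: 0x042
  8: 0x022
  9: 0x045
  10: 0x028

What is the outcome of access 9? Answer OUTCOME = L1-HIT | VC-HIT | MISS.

#0 0x4f→b4/s0 MISS; vc=[]
#1 0x4b→b4/s0 L1-HIT; vc=[]
#2 0x48→b4/s0 L1-HIT; vc=[]
#3 0x27→b2/s0 MISS; vc=[4]
#4 0x22→b2/s0 L1-HIT; vc=[4]
#5 0x4e→b4/s0 VC-HIT; vc=[2]
#6 0x4a→b4/s0 L1-HIT; vc=[2]
#7 0x42→b4/s0 L1-HIT; vc=[2]
#8 0x22→b2/s0 VC-HIT; vc=[4]
#9 0x45→b4/s0 VC-HIT; vc=[2]
#10 0x28→b2/s0 VC-HIT; vc=[4]

OUTCOME = VC-HIT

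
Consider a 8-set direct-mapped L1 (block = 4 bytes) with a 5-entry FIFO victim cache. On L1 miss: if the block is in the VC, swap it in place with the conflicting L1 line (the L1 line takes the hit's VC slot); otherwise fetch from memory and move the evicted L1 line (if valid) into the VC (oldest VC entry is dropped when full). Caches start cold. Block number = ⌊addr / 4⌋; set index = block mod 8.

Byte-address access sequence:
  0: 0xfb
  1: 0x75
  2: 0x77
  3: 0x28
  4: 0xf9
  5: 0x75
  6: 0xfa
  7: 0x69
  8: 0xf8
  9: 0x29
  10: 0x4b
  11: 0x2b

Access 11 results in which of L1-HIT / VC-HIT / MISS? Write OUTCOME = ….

OUTCOME = VC-HIT

#0 0xfb→b62/s6 MISS; vc=[]
#1 0x75→b29/s5 MISS; vc=[]
#2 0x77→b29/s5 L1-HIT; vc=[]
#3 0x28→b10/s2 MISS; vc=[]
#4 0xf9→b62/s6 L1-HIT; vc=[]
#5 0x75→b29/s5 L1-HIT; vc=[]
#6 0xfa→b62/s6 L1-HIT; vc=[]
#7 0x69→b26/s2 MISS; vc=[10]
#8 0xf8→b62/s6 L1-HIT; vc=[10]
#9 0x29→b10/s2 VC-HIT; vc=[26]
#10 0x4b→b18/s2 MISS; vc=[26,10]
#11 0x2b→b10/s2 VC-HIT; vc=[26,18]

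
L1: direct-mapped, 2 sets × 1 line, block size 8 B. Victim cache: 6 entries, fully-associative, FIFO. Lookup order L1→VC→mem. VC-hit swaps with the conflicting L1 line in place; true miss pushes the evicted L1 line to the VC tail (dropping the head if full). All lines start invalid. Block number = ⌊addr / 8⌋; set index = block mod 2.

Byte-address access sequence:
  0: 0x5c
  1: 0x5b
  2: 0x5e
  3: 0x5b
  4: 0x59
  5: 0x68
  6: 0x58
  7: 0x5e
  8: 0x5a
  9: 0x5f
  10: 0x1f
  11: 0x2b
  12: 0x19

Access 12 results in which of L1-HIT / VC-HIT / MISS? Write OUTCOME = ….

OUTCOME = VC-HIT

#0 0x5c→b11/s1 MISS; vc=[]
#1 0x5b→b11/s1 L1-HIT; vc=[]
#2 0x5e→b11/s1 L1-HIT; vc=[]
#3 0x5b→b11/s1 L1-HIT; vc=[]
#4 0x59→b11/s1 L1-HIT; vc=[]
#5 0x68→b13/s1 MISS; vc=[11]
#6 0x58→b11/s1 VC-HIT; vc=[13]
#7 0x5e→b11/s1 L1-HIT; vc=[13]
#8 0x5a→b11/s1 L1-HIT; vc=[13]
#9 0x5f→b11/s1 L1-HIT; vc=[13]
#10 0x1f→b3/s1 MISS; vc=[13,11]
#11 0x2b→b5/s1 MISS; vc=[13,11,3]
#12 0x19→b3/s1 VC-HIT; vc=[13,11,5]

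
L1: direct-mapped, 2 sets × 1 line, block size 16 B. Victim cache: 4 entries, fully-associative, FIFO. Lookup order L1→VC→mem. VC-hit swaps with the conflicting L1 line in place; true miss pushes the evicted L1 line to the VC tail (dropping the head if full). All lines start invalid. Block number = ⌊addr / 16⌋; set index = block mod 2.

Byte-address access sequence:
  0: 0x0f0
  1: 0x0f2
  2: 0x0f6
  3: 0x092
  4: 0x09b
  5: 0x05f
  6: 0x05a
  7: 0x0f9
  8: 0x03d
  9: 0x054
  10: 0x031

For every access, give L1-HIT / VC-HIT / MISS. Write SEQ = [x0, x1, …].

SEQ = [MISS, L1-HIT, L1-HIT, MISS, L1-HIT, MISS, L1-HIT, VC-HIT, MISS, VC-HIT, VC-HIT]

  [0] addr=0xf0 blk=15 s=1: MISS | VC []
  [1] addr=0xf2 blk=15 s=1: L1-HIT | VC []
  [2] addr=0xf6 blk=15 s=1: L1-HIT | VC []
  [3] addr=0x92 blk=9 s=1: MISS | VC [15]
  [4] addr=0x9b blk=9 s=1: L1-HIT | VC [15]
  [5] addr=0x5f blk=5 s=1: MISS | VC [15, 9]
  [6] addr=0x5a blk=5 s=1: L1-HIT | VC [15, 9]
  [7] addr=0xf9 blk=15 s=1: VC-HIT | VC [5, 9]
  [8] addr=0x3d blk=3 s=1: MISS | VC [5, 9, 15]
  [9] addr=0x54 blk=5 s=1: VC-HIT | VC [3, 9, 15]
  [10] addr=0x31 blk=3 s=1: VC-HIT | VC [5, 9, 15]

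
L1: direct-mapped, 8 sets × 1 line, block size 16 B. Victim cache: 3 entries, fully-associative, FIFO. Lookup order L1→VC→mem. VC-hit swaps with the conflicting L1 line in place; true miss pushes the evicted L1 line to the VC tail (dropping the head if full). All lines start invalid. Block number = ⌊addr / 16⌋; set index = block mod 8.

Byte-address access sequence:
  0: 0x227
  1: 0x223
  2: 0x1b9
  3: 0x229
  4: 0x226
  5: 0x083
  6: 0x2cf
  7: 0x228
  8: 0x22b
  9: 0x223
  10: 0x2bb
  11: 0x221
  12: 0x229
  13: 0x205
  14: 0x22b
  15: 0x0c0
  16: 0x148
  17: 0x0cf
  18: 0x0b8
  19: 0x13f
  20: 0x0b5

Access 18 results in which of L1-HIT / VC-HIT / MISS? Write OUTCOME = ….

#0 0x227→b34/s2 MISS; vc=[]
#1 0x223→b34/s2 L1-HIT; vc=[]
#2 0x1b9→b27/s3 MISS; vc=[]
#3 0x229→b34/s2 L1-HIT; vc=[]
#4 0x226→b34/s2 L1-HIT; vc=[]
#5 0x83→b8/s0 MISS; vc=[]
#6 0x2cf→b44/s4 MISS; vc=[]
#7 0x228→b34/s2 L1-HIT; vc=[]
#8 0x22b→b34/s2 L1-HIT; vc=[]
#9 0x223→b34/s2 L1-HIT; vc=[]
#10 0x2bb→b43/s3 MISS; vc=[27]
#11 0x221→b34/s2 L1-HIT; vc=[27]
#12 0x229→b34/s2 L1-HIT; vc=[27]
#13 0x205→b32/s0 MISS; vc=[27,8]
#14 0x22b→b34/s2 L1-HIT; vc=[27,8]
#15 0xc0→b12/s4 MISS; vc=[27,8,44]
#16 0x148→b20/s4 MISS; vc=[8,44,12]
#17 0xcf→b12/s4 VC-HIT; vc=[8,44,20]
#18 0xb8→b11/s3 MISS; vc=[44,20,43]
#19 0x13f→b19/s3 MISS; vc=[20,43,11]
#20 0xb5→b11/s3 VC-HIT; vc=[20,43,19]

OUTCOME = MISS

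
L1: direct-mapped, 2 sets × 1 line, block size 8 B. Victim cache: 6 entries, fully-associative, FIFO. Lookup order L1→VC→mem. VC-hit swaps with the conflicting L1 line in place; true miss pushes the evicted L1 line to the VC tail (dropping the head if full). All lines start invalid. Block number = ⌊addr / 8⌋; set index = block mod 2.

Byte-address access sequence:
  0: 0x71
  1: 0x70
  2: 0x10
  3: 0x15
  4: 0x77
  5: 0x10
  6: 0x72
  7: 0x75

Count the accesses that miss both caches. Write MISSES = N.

  [0] addr=0x71 blk=14 s=0: MISS | VC []
  [1] addr=0x70 blk=14 s=0: L1-HIT | VC []
  [2] addr=0x10 blk=2 s=0: MISS | VC [14]
  [3] addr=0x15 blk=2 s=0: L1-HIT | VC [14]
  [4] addr=0x77 blk=14 s=0: VC-HIT | VC [2]
  [5] addr=0x10 blk=2 s=0: VC-HIT | VC [14]
  [6] addr=0x72 blk=14 s=0: VC-HIT | VC [2]
  [7] addr=0x75 blk=14 s=0: L1-HIT | VC [2]

MISSES = 2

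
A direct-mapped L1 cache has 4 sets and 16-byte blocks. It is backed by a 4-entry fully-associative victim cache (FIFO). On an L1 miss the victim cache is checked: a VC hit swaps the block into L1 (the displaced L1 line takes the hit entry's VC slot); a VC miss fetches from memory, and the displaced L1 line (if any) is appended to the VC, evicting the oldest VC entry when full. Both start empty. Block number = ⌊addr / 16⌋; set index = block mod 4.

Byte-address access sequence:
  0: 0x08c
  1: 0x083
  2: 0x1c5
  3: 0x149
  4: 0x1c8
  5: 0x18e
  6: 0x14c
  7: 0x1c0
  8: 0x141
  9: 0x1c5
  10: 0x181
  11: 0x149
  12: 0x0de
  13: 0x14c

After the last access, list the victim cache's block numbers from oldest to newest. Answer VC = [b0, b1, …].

#0 0x8c→b8/s0 MISS; vc=[]
#1 0x83→b8/s0 L1-HIT; vc=[]
#2 0x1c5→b28/s0 MISS; vc=[8]
#3 0x149→b20/s0 MISS; vc=[8,28]
#4 0x1c8→b28/s0 VC-HIT; vc=[8,20]
#5 0x18e→b24/s0 MISS; vc=[8,20,28]
#6 0x14c→b20/s0 VC-HIT; vc=[8,24,28]
#7 0x1c0→b28/s0 VC-HIT; vc=[8,24,20]
#8 0x141→b20/s0 VC-HIT; vc=[8,24,28]
#9 0x1c5→b28/s0 VC-HIT; vc=[8,24,20]
#10 0x181→b24/s0 VC-HIT; vc=[8,28,20]
#11 0x149→b20/s0 VC-HIT; vc=[8,28,24]
#12 0xde→b13/s1 MISS; vc=[8,28,24]
#13 0x14c→b20/s0 L1-HIT; vc=[8,28,24]

VC = [8, 28, 24]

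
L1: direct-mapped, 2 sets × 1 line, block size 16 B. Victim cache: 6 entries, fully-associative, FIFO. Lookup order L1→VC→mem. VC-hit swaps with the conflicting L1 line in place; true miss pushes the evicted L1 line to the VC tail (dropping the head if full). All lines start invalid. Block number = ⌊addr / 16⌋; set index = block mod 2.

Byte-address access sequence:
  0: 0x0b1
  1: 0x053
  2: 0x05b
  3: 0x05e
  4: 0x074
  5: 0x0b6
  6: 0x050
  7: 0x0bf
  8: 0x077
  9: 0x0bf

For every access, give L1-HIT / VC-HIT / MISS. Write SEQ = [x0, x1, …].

SEQ = [MISS, MISS, L1-HIT, L1-HIT, MISS, VC-HIT, VC-HIT, VC-HIT, VC-HIT, VC-HIT]

#0 0xb1→b11/s1 MISS; vc=[]
#1 0x53→b5/s1 MISS; vc=[11]
#2 0x5b→b5/s1 L1-HIT; vc=[11]
#3 0x5e→b5/s1 L1-HIT; vc=[11]
#4 0x74→b7/s1 MISS; vc=[11,5]
#5 0xb6→b11/s1 VC-HIT; vc=[7,5]
#6 0x50→b5/s1 VC-HIT; vc=[7,11]
#7 0xbf→b11/s1 VC-HIT; vc=[7,5]
#8 0x77→b7/s1 VC-HIT; vc=[11,5]
#9 0xbf→b11/s1 VC-HIT; vc=[7,5]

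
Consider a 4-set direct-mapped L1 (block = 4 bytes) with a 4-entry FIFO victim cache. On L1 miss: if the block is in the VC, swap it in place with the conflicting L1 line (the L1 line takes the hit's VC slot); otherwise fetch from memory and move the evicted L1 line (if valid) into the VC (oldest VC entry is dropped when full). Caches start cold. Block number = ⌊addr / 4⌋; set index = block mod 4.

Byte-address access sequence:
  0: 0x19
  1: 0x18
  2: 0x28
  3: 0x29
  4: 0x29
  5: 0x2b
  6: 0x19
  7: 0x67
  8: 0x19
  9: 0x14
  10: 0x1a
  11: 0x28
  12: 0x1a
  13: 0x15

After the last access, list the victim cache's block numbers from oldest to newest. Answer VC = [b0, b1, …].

#0 0x19→b6/s2 MISS; vc=[]
#1 0x18→b6/s2 L1-HIT; vc=[]
#2 0x28→b10/s2 MISS; vc=[6]
#3 0x29→b10/s2 L1-HIT; vc=[6]
#4 0x29→b10/s2 L1-HIT; vc=[6]
#5 0x2b→b10/s2 L1-HIT; vc=[6]
#6 0x19→b6/s2 VC-HIT; vc=[10]
#7 0x67→b25/s1 MISS; vc=[10]
#8 0x19→b6/s2 L1-HIT; vc=[10]
#9 0x14→b5/s1 MISS; vc=[10,25]
#10 0x1a→b6/s2 L1-HIT; vc=[10,25]
#11 0x28→b10/s2 VC-HIT; vc=[6,25]
#12 0x1a→b6/s2 VC-HIT; vc=[10,25]
#13 0x15→b5/s1 L1-HIT; vc=[10,25]

VC = [10, 25]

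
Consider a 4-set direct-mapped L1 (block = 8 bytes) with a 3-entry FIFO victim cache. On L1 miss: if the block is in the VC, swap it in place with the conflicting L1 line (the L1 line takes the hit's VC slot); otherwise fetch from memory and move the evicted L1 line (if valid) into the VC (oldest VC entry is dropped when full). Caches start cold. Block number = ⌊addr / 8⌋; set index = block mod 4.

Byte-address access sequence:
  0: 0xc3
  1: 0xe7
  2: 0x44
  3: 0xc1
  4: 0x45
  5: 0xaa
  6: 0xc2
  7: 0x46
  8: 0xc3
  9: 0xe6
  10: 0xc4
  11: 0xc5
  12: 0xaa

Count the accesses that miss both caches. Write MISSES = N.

MISSES = 4

#0 0xc3→b24/s0 MISS; vc=[]
#1 0xe7→b28/s0 MISS; vc=[24]
#2 0x44→b8/s0 MISS; vc=[24,28]
#3 0xc1→b24/s0 VC-HIT; vc=[8,28]
#4 0x45→b8/s0 VC-HIT; vc=[24,28]
#5 0xaa→b21/s1 MISS; vc=[24,28]
#6 0xc2→b24/s0 VC-HIT; vc=[8,28]
#7 0x46→b8/s0 VC-HIT; vc=[24,28]
#8 0xc3→b24/s0 VC-HIT; vc=[8,28]
#9 0xe6→b28/s0 VC-HIT; vc=[8,24]
#10 0xc4→b24/s0 VC-HIT; vc=[8,28]
#11 0xc5→b24/s0 L1-HIT; vc=[8,28]
#12 0xaa→b21/s1 L1-HIT; vc=[8,28]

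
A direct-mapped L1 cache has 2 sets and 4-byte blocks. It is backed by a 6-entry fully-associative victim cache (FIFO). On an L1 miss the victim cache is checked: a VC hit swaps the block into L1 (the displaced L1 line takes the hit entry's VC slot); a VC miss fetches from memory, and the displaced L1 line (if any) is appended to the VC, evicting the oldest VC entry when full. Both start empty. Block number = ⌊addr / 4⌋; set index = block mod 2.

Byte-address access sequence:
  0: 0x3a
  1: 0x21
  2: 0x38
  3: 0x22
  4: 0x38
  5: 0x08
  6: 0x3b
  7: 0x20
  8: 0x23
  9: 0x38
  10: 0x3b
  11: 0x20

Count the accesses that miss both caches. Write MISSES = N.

  [0] addr=0x3a blk=14 s=0: MISS | VC []
  [1] addr=0x21 blk=8 s=0: MISS | VC [14]
  [2] addr=0x38 blk=14 s=0: VC-HIT | VC [8]
  [3] addr=0x22 blk=8 s=0: VC-HIT | VC [14]
  [4] addr=0x38 blk=14 s=0: VC-HIT | VC [8]
  [5] addr=0x8 blk=2 s=0: MISS | VC [8, 14]
  [6] addr=0x3b blk=14 s=0: VC-HIT | VC [8, 2]
  [7] addr=0x20 blk=8 s=0: VC-HIT | VC [14, 2]
  [8] addr=0x23 blk=8 s=0: L1-HIT | VC [14, 2]
  [9] addr=0x38 blk=14 s=0: VC-HIT | VC [8, 2]
  [10] addr=0x3b blk=14 s=0: L1-HIT | VC [8, 2]
  [11] addr=0x20 blk=8 s=0: VC-HIT | VC [14, 2]

MISSES = 3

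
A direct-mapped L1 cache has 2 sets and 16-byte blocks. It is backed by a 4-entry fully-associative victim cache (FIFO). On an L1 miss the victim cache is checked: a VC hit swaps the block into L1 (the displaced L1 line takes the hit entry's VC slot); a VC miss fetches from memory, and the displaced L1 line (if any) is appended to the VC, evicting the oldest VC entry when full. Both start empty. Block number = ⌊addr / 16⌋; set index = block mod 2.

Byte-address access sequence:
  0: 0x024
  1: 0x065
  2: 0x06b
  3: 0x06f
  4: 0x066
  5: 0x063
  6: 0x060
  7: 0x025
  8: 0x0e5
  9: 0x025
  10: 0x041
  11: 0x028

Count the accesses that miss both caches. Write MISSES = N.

0: 0x24 (blk 2, set 0) → MISS  vc=[]
1: 0x65 (blk 6, set 0) → MISS  vc=[2]
2: 0x6b (blk 6, set 0) → L1-HIT  vc=[2]
3: 0x6f (blk 6, set 0) → L1-HIT  vc=[2]
4: 0x66 (blk 6, set 0) → L1-HIT  vc=[2]
5: 0x63 (blk 6, set 0) → L1-HIT  vc=[2]
6: 0x60 (blk 6, set 0) → L1-HIT  vc=[2]
7: 0x25 (blk 2, set 0) → VC-HIT  vc=[6]
8: 0xe5 (blk 14, set 0) → MISS  vc=[6, 2]
9: 0x25 (blk 2, set 0) → VC-HIT  vc=[6, 14]
10: 0x41 (blk 4, set 0) → MISS  vc=[6, 14, 2]
11: 0x28 (blk 2, set 0) → VC-HIT  vc=[6, 14, 4]

MISSES = 4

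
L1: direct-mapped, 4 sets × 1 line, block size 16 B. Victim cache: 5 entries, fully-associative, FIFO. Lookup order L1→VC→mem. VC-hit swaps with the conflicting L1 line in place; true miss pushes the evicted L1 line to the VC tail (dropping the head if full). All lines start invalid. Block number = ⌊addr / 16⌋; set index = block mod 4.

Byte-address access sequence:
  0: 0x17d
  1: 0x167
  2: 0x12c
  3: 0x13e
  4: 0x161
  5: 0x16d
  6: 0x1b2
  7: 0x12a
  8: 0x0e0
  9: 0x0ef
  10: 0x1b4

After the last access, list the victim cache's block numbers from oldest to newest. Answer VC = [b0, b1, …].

0: 0x17d (blk 23, set 3) → MISS  vc=[]
1: 0x167 (blk 22, set 2) → MISS  vc=[]
2: 0x12c (blk 18, set 2) → MISS  vc=[22]
3: 0x13e (blk 19, set 3) → MISS  vc=[22, 23]
4: 0x161 (blk 22, set 2) → VC-HIT  vc=[18, 23]
5: 0x16d (blk 22, set 2) → L1-HIT  vc=[18, 23]
6: 0x1b2 (blk 27, set 3) → MISS  vc=[18, 23, 19]
7: 0x12a (blk 18, set 2) → VC-HIT  vc=[22, 23, 19]
8: 0xe0 (blk 14, set 2) → MISS  vc=[22, 23, 19, 18]
9: 0xef (blk 14, set 2) → L1-HIT  vc=[22, 23, 19, 18]
10: 0x1b4 (blk 27, set 3) → L1-HIT  vc=[22, 23, 19, 18]

VC = [22, 23, 19, 18]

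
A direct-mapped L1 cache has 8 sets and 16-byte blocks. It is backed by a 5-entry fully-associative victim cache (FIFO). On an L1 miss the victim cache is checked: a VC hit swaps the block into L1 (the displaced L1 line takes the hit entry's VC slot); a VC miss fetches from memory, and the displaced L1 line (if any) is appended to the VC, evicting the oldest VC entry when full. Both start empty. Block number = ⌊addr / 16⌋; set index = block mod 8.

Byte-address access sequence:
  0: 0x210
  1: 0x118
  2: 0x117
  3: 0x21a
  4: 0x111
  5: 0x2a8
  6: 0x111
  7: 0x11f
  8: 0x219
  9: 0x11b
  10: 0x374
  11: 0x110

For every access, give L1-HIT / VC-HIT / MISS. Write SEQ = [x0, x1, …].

  [0] addr=0x210 blk=33 s=1: MISS | VC []
  [1] addr=0x118 blk=17 s=1: MISS | VC [33]
  [2] addr=0x117 blk=17 s=1: L1-HIT | VC [33]
  [3] addr=0x21a blk=33 s=1: VC-HIT | VC [17]
  [4] addr=0x111 blk=17 s=1: VC-HIT | VC [33]
  [5] addr=0x2a8 blk=42 s=2: MISS | VC [33]
  [6] addr=0x111 blk=17 s=1: L1-HIT | VC [33]
  [7] addr=0x11f blk=17 s=1: L1-HIT | VC [33]
  [8] addr=0x219 blk=33 s=1: VC-HIT | VC [17]
  [9] addr=0x11b blk=17 s=1: VC-HIT | VC [33]
  [10] addr=0x374 blk=55 s=7: MISS | VC [33]
  [11] addr=0x110 blk=17 s=1: L1-HIT | VC [33]

SEQ = [MISS, MISS, L1-HIT, VC-HIT, VC-HIT, MISS, L1-HIT, L1-HIT, VC-HIT, VC-HIT, MISS, L1-HIT]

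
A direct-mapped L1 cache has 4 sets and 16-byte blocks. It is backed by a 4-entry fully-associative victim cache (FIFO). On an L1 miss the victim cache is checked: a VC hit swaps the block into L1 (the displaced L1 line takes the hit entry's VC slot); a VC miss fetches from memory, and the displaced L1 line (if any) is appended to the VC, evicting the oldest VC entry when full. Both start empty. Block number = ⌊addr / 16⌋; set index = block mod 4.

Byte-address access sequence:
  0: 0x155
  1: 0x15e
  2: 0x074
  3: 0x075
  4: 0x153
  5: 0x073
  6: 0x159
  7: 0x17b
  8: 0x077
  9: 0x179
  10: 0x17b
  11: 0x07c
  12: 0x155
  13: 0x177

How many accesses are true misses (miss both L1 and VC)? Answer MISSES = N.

#0 0x155→b21/s1 MISS; vc=[]
#1 0x15e→b21/s1 L1-HIT; vc=[]
#2 0x74→b7/s3 MISS; vc=[]
#3 0x75→b7/s3 L1-HIT; vc=[]
#4 0x153→b21/s1 L1-HIT; vc=[]
#5 0x73→b7/s3 L1-HIT; vc=[]
#6 0x159→b21/s1 L1-HIT; vc=[]
#7 0x17b→b23/s3 MISS; vc=[7]
#8 0x77→b7/s3 VC-HIT; vc=[23]
#9 0x179→b23/s3 VC-HIT; vc=[7]
#10 0x17b→b23/s3 L1-HIT; vc=[7]
#11 0x7c→b7/s3 VC-HIT; vc=[23]
#12 0x155→b21/s1 L1-HIT; vc=[23]
#13 0x177→b23/s3 VC-HIT; vc=[7]

MISSES = 3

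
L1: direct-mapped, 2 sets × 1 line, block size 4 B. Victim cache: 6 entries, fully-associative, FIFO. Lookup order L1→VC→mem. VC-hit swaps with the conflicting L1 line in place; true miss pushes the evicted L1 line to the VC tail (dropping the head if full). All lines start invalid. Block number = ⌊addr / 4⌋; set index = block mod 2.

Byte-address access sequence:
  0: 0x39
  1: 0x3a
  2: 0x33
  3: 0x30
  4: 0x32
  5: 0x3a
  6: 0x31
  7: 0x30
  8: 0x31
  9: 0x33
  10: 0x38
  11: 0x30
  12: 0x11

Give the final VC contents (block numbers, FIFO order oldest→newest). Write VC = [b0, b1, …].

VC = [14, 12]

0: 0x39 (blk 14, set 0) → MISS  vc=[]
1: 0x3a (blk 14, set 0) → L1-HIT  vc=[]
2: 0x33 (blk 12, set 0) → MISS  vc=[14]
3: 0x30 (blk 12, set 0) → L1-HIT  vc=[14]
4: 0x32 (blk 12, set 0) → L1-HIT  vc=[14]
5: 0x3a (blk 14, set 0) → VC-HIT  vc=[12]
6: 0x31 (blk 12, set 0) → VC-HIT  vc=[14]
7: 0x30 (blk 12, set 0) → L1-HIT  vc=[14]
8: 0x31 (blk 12, set 0) → L1-HIT  vc=[14]
9: 0x33 (blk 12, set 0) → L1-HIT  vc=[14]
10: 0x38 (blk 14, set 0) → VC-HIT  vc=[12]
11: 0x30 (blk 12, set 0) → VC-HIT  vc=[14]
12: 0x11 (blk 4, set 0) → MISS  vc=[14, 12]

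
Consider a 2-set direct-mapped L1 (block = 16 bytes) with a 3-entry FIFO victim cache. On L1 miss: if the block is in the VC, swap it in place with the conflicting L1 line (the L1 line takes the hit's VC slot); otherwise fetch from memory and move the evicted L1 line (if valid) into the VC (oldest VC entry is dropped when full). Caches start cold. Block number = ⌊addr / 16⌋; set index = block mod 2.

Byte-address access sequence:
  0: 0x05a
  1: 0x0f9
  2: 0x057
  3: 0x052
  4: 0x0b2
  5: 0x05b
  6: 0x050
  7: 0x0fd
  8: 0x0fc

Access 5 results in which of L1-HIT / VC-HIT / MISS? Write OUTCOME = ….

OUTCOME = VC-HIT

0: 0x5a (blk 5, set 1) → MISS  vc=[]
1: 0xf9 (blk 15, set 1) → MISS  vc=[5]
2: 0x57 (blk 5, set 1) → VC-HIT  vc=[15]
3: 0x52 (blk 5, set 1) → L1-HIT  vc=[15]
4: 0xb2 (blk 11, set 1) → MISS  vc=[15, 5]
5: 0x5b (blk 5, set 1) → VC-HIT  vc=[15, 11]
6: 0x50 (blk 5, set 1) → L1-HIT  vc=[15, 11]
7: 0xfd (blk 15, set 1) → VC-HIT  vc=[5, 11]
8: 0xfc (blk 15, set 1) → L1-HIT  vc=[5, 11]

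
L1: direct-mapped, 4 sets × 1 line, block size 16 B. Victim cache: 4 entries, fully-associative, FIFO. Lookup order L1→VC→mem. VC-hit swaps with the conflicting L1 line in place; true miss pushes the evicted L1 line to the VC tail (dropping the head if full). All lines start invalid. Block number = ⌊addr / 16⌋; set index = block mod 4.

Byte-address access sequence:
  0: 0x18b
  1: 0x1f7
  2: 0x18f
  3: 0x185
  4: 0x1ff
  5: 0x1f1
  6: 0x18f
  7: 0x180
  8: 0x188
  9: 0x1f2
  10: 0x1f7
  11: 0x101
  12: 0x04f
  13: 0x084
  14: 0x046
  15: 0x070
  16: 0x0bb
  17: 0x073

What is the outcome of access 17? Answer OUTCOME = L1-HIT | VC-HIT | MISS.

#0 0x18b→b24/s0 MISS; vc=[]
#1 0x1f7→b31/s3 MISS; vc=[]
#2 0x18f→b24/s0 L1-HIT; vc=[]
#3 0x185→b24/s0 L1-HIT; vc=[]
#4 0x1ff→b31/s3 L1-HIT; vc=[]
#5 0x1f1→b31/s3 L1-HIT; vc=[]
#6 0x18f→b24/s0 L1-HIT; vc=[]
#7 0x180→b24/s0 L1-HIT; vc=[]
#8 0x188→b24/s0 L1-HIT; vc=[]
#9 0x1f2→b31/s3 L1-HIT; vc=[]
#10 0x1f7→b31/s3 L1-HIT; vc=[]
#11 0x101→b16/s0 MISS; vc=[24]
#12 0x4f→b4/s0 MISS; vc=[24,16]
#13 0x84→b8/s0 MISS; vc=[24,16,4]
#14 0x46→b4/s0 VC-HIT; vc=[24,16,8]
#15 0x70→b7/s3 MISS; vc=[24,16,8,31]
#16 0xbb→b11/s3 MISS; vc=[16,8,31,7]
#17 0x73→b7/s3 VC-HIT; vc=[16,8,31,11]

OUTCOME = VC-HIT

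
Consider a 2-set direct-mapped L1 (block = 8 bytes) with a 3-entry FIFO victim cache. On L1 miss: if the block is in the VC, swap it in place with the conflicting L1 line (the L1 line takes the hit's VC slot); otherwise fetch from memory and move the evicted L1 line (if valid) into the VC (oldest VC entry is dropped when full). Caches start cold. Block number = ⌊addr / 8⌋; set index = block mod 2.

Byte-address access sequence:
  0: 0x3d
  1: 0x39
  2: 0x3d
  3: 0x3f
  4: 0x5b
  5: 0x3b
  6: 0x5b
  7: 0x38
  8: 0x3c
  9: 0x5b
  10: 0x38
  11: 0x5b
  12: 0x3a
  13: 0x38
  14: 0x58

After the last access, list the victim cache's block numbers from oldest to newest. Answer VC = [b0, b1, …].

  [0] addr=0x3d blk=7 s=1: MISS | VC []
  [1] addr=0x39 blk=7 s=1: L1-HIT | VC []
  [2] addr=0x3d blk=7 s=1: L1-HIT | VC []
  [3] addr=0x3f blk=7 s=1: L1-HIT | VC []
  [4] addr=0x5b blk=11 s=1: MISS | VC [7]
  [5] addr=0x3b blk=7 s=1: VC-HIT | VC [11]
  [6] addr=0x5b blk=11 s=1: VC-HIT | VC [7]
  [7] addr=0x38 blk=7 s=1: VC-HIT | VC [11]
  [8] addr=0x3c blk=7 s=1: L1-HIT | VC [11]
  [9] addr=0x5b blk=11 s=1: VC-HIT | VC [7]
  [10] addr=0x38 blk=7 s=1: VC-HIT | VC [11]
  [11] addr=0x5b blk=11 s=1: VC-HIT | VC [7]
  [12] addr=0x3a blk=7 s=1: VC-HIT | VC [11]
  [13] addr=0x38 blk=7 s=1: L1-HIT | VC [11]
  [14] addr=0x58 blk=11 s=1: VC-HIT | VC [7]

VC = [7]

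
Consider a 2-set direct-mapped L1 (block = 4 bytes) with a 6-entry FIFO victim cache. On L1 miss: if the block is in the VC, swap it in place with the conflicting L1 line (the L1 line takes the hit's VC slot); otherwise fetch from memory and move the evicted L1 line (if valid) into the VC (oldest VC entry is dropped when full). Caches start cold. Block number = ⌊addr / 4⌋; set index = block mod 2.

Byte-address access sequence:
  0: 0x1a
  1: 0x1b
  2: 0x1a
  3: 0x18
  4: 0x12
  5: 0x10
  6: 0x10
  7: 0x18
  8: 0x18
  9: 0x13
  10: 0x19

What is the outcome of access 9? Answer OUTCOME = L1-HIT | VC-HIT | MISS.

#0 0x1a→b6/s0 MISS; vc=[]
#1 0x1b→b6/s0 L1-HIT; vc=[]
#2 0x1a→b6/s0 L1-HIT; vc=[]
#3 0x18→b6/s0 L1-HIT; vc=[]
#4 0x12→b4/s0 MISS; vc=[6]
#5 0x10→b4/s0 L1-HIT; vc=[6]
#6 0x10→b4/s0 L1-HIT; vc=[6]
#7 0x18→b6/s0 VC-HIT; vc=[4]
#8 0x18→b6/s0 L1-HIT; vc=[4]
#9 0x13→b4/s0 VC-HIT; vc=[6]
#10 0x19→b6/s0 VC-HIT; vc=[4]

OUTCOME = VC-HIT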